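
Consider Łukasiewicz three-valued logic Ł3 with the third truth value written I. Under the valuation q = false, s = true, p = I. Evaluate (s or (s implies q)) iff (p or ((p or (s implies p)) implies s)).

true

s implies q = true implies false = false
s or (s implies q) = true or false = true
s implies p = true implies I = I
p or (s implies p) = I or I = I
(p or (s implies p)) implies s = I implies true = true
p or ((p or (s implies p)) implies s) = I or true = true
(s or (s implies q)) iff (p or ((p or (s implies p)) implies s)) = true iff true = true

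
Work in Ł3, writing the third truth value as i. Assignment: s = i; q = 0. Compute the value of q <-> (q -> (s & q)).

s & q = i & 0 = 0
q -> (s & q) = 0 -> 0 = 1
q <-> (q -> (s & q)) = 0 <-> 1 = 0

0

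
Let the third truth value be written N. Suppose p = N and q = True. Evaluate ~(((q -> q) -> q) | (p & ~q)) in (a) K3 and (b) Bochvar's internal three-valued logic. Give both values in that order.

False; N

In K3: q -> q = True -> True = True
(q -> q) -> q = True -> True = True
~q = ~True = False
p & ~q = N & False = False
((q -> q) -> q) | (p & ~q) = True | False = True
~(((q -> q) -> q) | (p & ~q)) = ~True = False
In Bochvar's internal three-valued logic: q -> q = True -> True = True
(q -> q) -> q = True -> True = True
~q = ~True = False
p & ~q = N & False = N
((q -> q) -> q) | (p & ~q) = True | N = N
~(((q -> q) -> q) | (p & ~q)) = ~N = N
They differ because K3 and Bochvar's internal three-valued logic treat N differently under the binary connectives.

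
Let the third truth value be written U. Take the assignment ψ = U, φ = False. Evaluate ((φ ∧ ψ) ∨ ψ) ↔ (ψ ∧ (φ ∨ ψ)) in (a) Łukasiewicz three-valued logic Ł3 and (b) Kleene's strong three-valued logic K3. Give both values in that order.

True; U

In Łukasiewicz three-valued logic Ł3: φ ∧ ψ = False ∧ U = False
(φ ∧ ψ) ∨ ψ = False ∨ U = U
φ ∨ ψ = False ∨ U = U
ψ ∧ (φ ∨ ψ) = U ∧ U = U
((φ ∧ ψ) ∨ ψ) ↔ (ψ ∧ (φ ∨ ψ)) = U ↔ U = True
In Kleene's strong three-valued logic K3: φ ∧ ψ = False ∧ U = False
(φ ∧ ψ) ∨ ψ = False ∨ U = U
φ ∨ ψ = False ∨ U = U
ψ ∧ (φ ∨ ψ) = U ∧ U = U
((φ ∧ ψ) ∨ ψ) ↔ (ψ ∧ (φ ∨ ψ)) = U ↔ U = U
They differ because Łukasiewicz three-valued logic Ł3 and Kleene's strong three-valued logic K3 treat U differently under implication.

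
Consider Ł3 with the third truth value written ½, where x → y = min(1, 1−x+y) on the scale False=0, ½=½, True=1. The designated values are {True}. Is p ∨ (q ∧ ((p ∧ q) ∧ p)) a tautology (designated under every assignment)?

Countermodel: p=½, q=True gives ½, which is not designated.

No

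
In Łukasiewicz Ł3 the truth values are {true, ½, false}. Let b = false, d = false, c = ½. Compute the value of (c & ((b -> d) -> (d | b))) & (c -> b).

b -> d = false -> false = true
d | b = false | false = false
(b -> d) -> (d | b) = true -> false = false
c & ((b -> d) -> (d | b)) = ½ & false = false
c -> b = ½ -> false = ½  [min(1, 1−½+0)]
(c & ((b -> d) -> (d | b))) & (c -> b) = false & ½ = false

false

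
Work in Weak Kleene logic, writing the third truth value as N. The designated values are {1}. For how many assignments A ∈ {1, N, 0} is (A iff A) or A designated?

A=1: 1 ✓
A=N: N ·
A=0: 1 ✓

2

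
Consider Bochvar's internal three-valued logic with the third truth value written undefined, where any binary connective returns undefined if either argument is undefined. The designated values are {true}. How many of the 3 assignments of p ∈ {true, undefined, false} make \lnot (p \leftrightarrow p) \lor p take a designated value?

p=true: true ✓
p=undefined: undefined ·
p=false: false ·

1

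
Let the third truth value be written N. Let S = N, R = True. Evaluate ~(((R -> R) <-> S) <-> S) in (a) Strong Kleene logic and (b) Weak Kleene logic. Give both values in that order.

In Strong Kleene logic: R -> R = True -> True = True
(R -> R) <-> S = True <-> N = N
((R -> R) <-> S) <-> S = N <-> N = N
~(((R -> R) <-> S) <-> S) = ~N = N
In Weak Kleene logic: R -> R = True -> True = True
(R -> R) <-> S = True <-> N = N
((R -> R) <-> S) <-> S = N <-> N = N
~(((R -> R) <-> S) <-> S) = ~N = N

N; N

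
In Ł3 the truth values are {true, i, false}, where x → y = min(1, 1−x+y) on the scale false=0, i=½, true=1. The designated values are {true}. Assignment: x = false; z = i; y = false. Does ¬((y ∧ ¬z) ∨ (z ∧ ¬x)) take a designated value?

No

¬z = ¬i = i
y ∧ ¬z = false ∧ i = false
¬x = ¬false = true
z ∧ ¬x = i ∧ true = i
(y ∧ ¬z) ∨ (z ∧ ¬x) = false ∨ i = i
¬((y ∧ ¬z) ∨ (z ∧ ¬x)) = ¬i = i
i ∉ {true}.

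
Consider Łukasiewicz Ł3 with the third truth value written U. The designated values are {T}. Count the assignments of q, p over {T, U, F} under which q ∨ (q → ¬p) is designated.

Of the 9 assignments, 8 give a value in {T}.

8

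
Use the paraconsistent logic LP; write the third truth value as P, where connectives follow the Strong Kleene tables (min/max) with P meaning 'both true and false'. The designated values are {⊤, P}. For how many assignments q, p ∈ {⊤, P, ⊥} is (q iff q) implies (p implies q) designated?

8

Of the 9 assignments, 8 give a value in {⊤, P}.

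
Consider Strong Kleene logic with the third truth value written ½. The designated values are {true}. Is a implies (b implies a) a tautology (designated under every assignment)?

Countermodel: a=½, b=true gives ½, which is not designated.

No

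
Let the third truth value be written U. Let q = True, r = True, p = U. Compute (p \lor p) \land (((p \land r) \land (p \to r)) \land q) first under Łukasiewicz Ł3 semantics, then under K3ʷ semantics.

In Łukasiewicz Ł3: p \lor p = U \lor U = U
p \land r = U \land True = U
p \to r = U \to True = True  [min(1, 1−½+1)]
(p \land r) \land (p \to r) = U \land True = U
((p \land r) \land (p \to r)) \land q = U \land True = U
(p \lor p) \land (((p \land r) \land (p \to r)) \land q) = U \land U = U
In K3ʷ: p \lor p = U \lor U = U
p \land r = U \land True = U
p \to r = U \to True = U  [any arg is the third value ⇒ result is the third value]
(p \land r) \land (p \to r) = U \land U = U
((p \land r) \land (p \to r)) \land q = U \land True = U
(p \lor p) \land (((p \land r) \land (p \to r)) \land q) = U \land U = U

U; U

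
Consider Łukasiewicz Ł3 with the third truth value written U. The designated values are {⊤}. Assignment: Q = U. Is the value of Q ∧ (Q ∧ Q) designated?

Q ∧ Q = U ∧ U = U
Q ∧ (Q ∧ Q) = U ∧ U = U
U ∉ {⊤}.

No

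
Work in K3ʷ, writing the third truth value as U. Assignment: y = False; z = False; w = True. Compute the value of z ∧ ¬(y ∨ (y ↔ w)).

y ↔ w = False ↔ True = False
y ∨ (y ↔ w) = False ∨ False = False
¬(y ∨ (y ↔ w)) = ¬False = True
z ∧ ¬(y ∨ (y ↔ w)) = False ∧ True = False

False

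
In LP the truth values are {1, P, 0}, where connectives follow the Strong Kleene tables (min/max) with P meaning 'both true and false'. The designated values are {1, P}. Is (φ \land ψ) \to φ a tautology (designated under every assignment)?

Yes

Every assignment of φ, ψ over {1, P, 0} gives a value in {1, P}.
In particular, with φ=P, ψ=P: (φ \land ψ) \to φ = P.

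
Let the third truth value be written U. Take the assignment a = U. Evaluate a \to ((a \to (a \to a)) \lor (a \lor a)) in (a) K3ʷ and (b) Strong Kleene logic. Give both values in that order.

U; U

In K3ʷ: a \to a = U \to U = U
a \to (a \to a) = U \to U = U
a \lor a = U \lor U = U
(a \to (a \to a)) \lor (a \lor a) = U \lor U = U
a \to ((a \to (a \to a)) \lor (a \lor a)) = U \to U = U
In Strong Kleene logic: a \to a = U \to U = U  [\lnot U \lor U]
a \to (a \to a) = U \to U = U
a \lor a = U \lor U = U
(a \to (a \to a)) \lor (a \lor a) = U \lor U = U
a \to ((a \to (a \to a)) \lor (a \lor a)) = U \to U = U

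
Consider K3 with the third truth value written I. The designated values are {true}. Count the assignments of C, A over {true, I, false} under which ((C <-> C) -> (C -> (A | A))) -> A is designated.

4

Designated under: (C=true, A=true); (C=true, A=false); (C=I, A=true); (C=false, A=true).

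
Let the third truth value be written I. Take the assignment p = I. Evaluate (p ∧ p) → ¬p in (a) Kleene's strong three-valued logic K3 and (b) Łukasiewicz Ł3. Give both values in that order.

In Kleene's strong three-valued logic K3: p ∧ p = I ∧ I = I
¬p = ¬I = I
(p ∧ p) → ¬p = I → I = I
In Łukasiewicz Ł3: p ∧ p = I ∧ I = I
¬p = ¬I = I
(p ∧ p) → ¬p = I → I = 1
They differ because Kleene's strong three-valued logic K3 and Łukasiewicz Ł3 treat I differently under implication.

I; 1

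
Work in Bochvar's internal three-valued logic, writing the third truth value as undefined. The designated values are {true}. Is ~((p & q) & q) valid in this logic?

Countermodel: p=true, q=true gives false, which is not designated.

No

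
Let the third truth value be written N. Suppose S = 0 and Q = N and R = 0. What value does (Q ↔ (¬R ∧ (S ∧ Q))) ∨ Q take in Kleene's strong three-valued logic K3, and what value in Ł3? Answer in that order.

N; N

In Kleene's strong three-valued logic K3: ¬R = ¬0 = 1
S ∧ Q = 0 ∧ N = 0
¬R ∧ (S ∧ Q) = 1 ∧ 0 = 0
Q ↔ (¬R ∧ (S ∧ Q)) = N ↔ 0 = N
(Q ↔ (¬R ∧ (S ∧ Q))) ∨ Q = N ∨ N = N
In Ł3: ¬R = ¬0 = 1
S ∧ Q = 0 ∧ N = 0
¬R ∧ (S ∧ Q) = 1 ∧ 0 = 0
Q ↔ (¬R ∧ (S ∧ Q)) = N ↔ 0 = N
(Q ↔ (¬R ∧ (S ∧ Q))) ∨ Q = N ∨ N = N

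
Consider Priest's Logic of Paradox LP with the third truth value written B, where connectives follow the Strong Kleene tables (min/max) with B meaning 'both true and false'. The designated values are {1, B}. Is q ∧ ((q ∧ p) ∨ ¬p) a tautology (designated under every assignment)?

No

Countermodel: q=0, p=1 gives 0, which is not designated.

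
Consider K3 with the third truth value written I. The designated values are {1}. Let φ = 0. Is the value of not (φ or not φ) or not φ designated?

not φ = not 0 = 1
φ or not φ = 0 or 1 = 1
not (φ or not φ) = not 1 = 0
not φ = not 0 = 1
not (φ or not φ) or not φ = 0 or 1 = 1
1 ∈ {1}.

Yes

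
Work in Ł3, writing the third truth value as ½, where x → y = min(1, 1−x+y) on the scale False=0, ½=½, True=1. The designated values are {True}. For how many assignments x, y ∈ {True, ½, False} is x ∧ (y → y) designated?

Designated under: (x=True, y=True); (x=True, y=½); (x=True, y=False).

3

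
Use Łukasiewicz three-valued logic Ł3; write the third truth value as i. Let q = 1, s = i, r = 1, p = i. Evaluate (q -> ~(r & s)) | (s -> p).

r & s = 1 & i = i
~(r & s) = ~i = i
q -> ~(r & s) = 1 -> i = i  [min(1, 1−1+½)]
s -> p = i -> i = 1
(q -> ~(r & s)) | (s -> p) = i | 1 = 1

1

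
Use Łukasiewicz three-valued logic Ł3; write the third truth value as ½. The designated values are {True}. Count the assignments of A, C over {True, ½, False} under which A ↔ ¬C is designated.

3

Designated under: (A=True, C=False); (A=½, C=½); (A=False, C=True).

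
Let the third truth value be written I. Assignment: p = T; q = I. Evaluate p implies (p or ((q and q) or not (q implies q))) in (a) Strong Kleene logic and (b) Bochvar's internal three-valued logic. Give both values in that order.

In Strong Kleene logic: q and q = I and I = I
q implies q = I implies I = I
not (q implies q) = not I = I
(q and q) or not (q implies q) = I or I = I
p or ((q and q) or not (q implies q)) = T or I = T
p implies (p or ((q and q) or not (q implies q))) = T implies T = T
In Bochvar's internal three-valued logic: q and q = I and I = I
q implies q = I implies I = I
not (q implies q) = not I = I
(q and q) or not (q implies q) = I or I = I
p or ((q and q) or not (q implies q)) = T or I = I
p implies (p or ((q and q) or not (q implies q))) = T implies I = I
They differ because Strong Kleene logic and Bochvar's internal three-valued logic treat I differently under the binary connectives.

T; I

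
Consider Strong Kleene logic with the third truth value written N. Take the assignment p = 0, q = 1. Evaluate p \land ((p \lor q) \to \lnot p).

p \lor q = 0 \lor 1 = 1
\lnot p = \lnot 0 = 1
(p \lor q) \to \lnot p = 1 \to 1 = 1
p \land ((p \lor q) \to \lnot p) = 0 \land 1 = 0

0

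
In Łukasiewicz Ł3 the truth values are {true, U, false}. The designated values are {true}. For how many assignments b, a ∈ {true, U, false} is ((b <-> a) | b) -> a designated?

Designated under: (b=true, a=true); (b=U, a=true); (b=false, a=true); (b=false, a=U).

4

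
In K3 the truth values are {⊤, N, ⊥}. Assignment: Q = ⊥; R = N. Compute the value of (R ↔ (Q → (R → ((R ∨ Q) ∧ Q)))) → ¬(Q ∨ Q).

⊤

R ∨ Q = N ∨ ⊥ = N
(R ∨ Q) ∧ Q = N ∧ ⊥ = ⊥
R → ((R ∨ Q) ∧ Q) = N → ⊥ = N  [¬N ∨ ⊥]
Q → (R → ((R ∨ Q) ∧ Q)) = ⊥ → N = ⊤
R ↔ (Q → (R → ((R ∨ Q) ∧ Q))) = N ↔ ⊤ = N
Q ∨ Q = ⊥ ∨ ⊥ = ⊥
¬(Q ∨ Q) = ¬⊥ = ⊤
(R ↔ (Q → (R → ((R ∨ Q) ∧ Q)))) → ¬(Q ∨ Q) = N → ⊤ = ⊤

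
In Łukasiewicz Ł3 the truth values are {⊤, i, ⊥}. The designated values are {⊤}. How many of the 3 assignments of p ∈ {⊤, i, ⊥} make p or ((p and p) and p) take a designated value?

1

p=⊤: ⊤ ✓
p=i: i ·
p=⊥: ⊥ ·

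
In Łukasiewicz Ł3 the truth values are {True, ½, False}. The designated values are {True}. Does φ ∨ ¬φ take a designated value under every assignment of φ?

Countermodel: φ=½ gives ½, which is not designated.

No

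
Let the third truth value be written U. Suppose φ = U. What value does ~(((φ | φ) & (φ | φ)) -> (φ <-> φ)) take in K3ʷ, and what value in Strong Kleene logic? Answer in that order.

U; U

In K3ʷ: φ | φ = U | U = U
φ | φ = U | U = U
(φ | φ) & (φ | φ) = U & U = U
φ <-> φ = U <-> U = U
((φ | φ) & (φ | φ)) -> (φ <-> φ) = U -> U = U  [any arg is the third value ⇒ result is the third value]
~(((φ | φ) & (φ | φ)) -> (φ <-> φ)) = ~U = U
In Strong Kleene logic: φ | φ = U | U = U
φ | φ = U | U = U
(φ | φ) & (φ | φ) = U & U = U
φ <-> φ = U <-> U = U
((φ | φ) & (φ | φ)) -> (φ <-> φ) = U -> U = U  [~U | U]
~(((φ | φ) & (φ | φ)) -> (φ <-> φ)) = ~U = U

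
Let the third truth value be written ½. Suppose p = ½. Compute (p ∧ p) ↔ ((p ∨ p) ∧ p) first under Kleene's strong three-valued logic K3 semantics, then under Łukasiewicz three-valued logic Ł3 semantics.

In Kleene's strong three-valued logic K3: p ∧ p = ½ ∧ ½ = ½
p ∨ p = ½ ∨ ½ = ½
(p ∨ p) ∧ p = ½ ∧ ½ = ½
(p ∧ p) ↔ ((p ∨ p) ∧ p) = ½ ↔ ½ = ½
In Łukasiewicz three-valued logic Ł3: p ∧ p = ½ ∧ ½ = ½
p ∨ p = ½ ∨ ½ = ½
(p ∨ p) ∧ p = ½ ∧ ½ = ½
(p ∧ p) ↔ ((p ∨ p) ∧ p) = ½ ↔ ½ = True
They differ because Kleene's strong three-valued logic K3 and Łukasiewicz three-valued logic Ł3 treat ½ differently under implication.

½; True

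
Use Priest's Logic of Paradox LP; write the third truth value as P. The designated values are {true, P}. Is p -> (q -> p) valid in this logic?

Yes

Every assignment of p, q over {true, P, false} gives a value in {true, P}.
In particular, with p=P, q=P: p -> (q -> p) = P.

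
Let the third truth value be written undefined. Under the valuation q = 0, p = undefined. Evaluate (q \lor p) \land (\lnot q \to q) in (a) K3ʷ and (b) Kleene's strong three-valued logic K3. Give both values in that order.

In K3ʷ: q \lor p = 0 \lor undefined = undefined
\lnot q = \lnot 0 = 1
\lnot q \to q = 1 \to 0 = 0
(q \lor p) \land (\lnot q \to q) = undefined \land 0 = undefined
In Kleene's strong three-valued logic K3: q \lor p = 0 \lor undefined = undefined
\lnot q = \lnot 0 = 1
\lnot q \to q = 1 \to 0 = 0
(q \lor p) \land (\lnot q \to q) = undefined \land 0 = 0
They differ because K3ʷ and Kleene's strong three-valued logic K3 treat undefined differently under the binary connectives.

undefined; 0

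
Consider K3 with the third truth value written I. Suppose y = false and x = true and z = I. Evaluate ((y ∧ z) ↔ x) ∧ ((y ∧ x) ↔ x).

y ∧ z = false ∧ I = false
(y ∧ z) ↔ x = false ↔ true = false
y ∧ x = false ∧ true = false
(y ∧ x) ↔ x = false ↔ true = false
((y ∧ z) ↔ x) ∧ ((y ∧ x) ↔ x) = false ∧ false = false

false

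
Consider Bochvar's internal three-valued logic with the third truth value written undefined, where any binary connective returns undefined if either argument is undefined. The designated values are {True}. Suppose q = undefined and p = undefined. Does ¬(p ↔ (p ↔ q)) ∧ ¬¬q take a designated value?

p ↔ q = undefined ↔ undefined = undefined
p ↔ (p ↔ q) = undefined ↔ undefined = undefined
¬(p ↔ (p ↔ q)) = ¬undefined = undefined
¬q = ¬undefined = undefined
¬¬q = ¬undefined = undefined
¬(p ↔ (p ↔ q)) ∧ ¬¬q = undefined ∧ undefined = undefined
undefined ∉ {True}.

No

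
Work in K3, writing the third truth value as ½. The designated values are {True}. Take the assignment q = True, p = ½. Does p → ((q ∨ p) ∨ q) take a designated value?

Yes

q ∨ p = True ∨ ½ = True
(q ∨ p) ∨ q = True ∨ True = True
p → ((q ∨ p) ∨ q) = ½ → True = True  [¬½ ∨ True]
True ∈ {True}.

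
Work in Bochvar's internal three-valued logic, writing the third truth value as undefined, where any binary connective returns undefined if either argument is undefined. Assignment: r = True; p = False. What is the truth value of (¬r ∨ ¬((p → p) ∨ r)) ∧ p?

¬r = ¬True = False
p → p = False → False = True
(p → p) ∨ r = True ∨ True = True
¬((p → p) ∨ r) = ¬True = False
¬r ∨ ¬((p → p) ∨ r) = False ∨ False = False
(¬r ∨ ¬((p → p) ∨ r)) ∧ p = False ∧ False = False

False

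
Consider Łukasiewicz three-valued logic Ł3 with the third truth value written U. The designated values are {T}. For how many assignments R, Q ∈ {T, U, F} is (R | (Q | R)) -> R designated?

6

Of the 9 assignments, 6 give a value in {T}.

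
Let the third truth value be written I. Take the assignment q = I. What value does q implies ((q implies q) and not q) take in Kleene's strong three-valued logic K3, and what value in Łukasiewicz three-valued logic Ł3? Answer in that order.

In Kleene's strong three-valued logic K3: q implies q = I implies I = I  [not I or I]
not q = not I = I
(q implies q) and not q = I and I = I
q implies ((q implies q) and not q) = I implies I = I
In Łukasiewicz three-valued logic Ł3: q implies q = I implies I = True  [min(1, 1−½+½)]
not q = not I = I
(q implies q) and not q = True and I = I
q implies ((q implies q) and not q) = I implies I = True
They differ because Kleene's strong three-valued logic K3 and Łukasiewicz three-valued logic Ł3 treat I differently under implication.

I; True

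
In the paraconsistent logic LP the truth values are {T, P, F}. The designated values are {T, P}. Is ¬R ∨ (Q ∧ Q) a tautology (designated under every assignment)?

No

Countermodel: R=T, Q=F gives F, which is not designated.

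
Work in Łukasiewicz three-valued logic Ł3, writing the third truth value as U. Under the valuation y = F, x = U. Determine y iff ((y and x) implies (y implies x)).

F

y and x = F and U = F
y implies x = F implies U = T  [min(1, 1−0+½)]
(y and x) implies (y implies x) = F implies T = T
y iff ((y and x) implies (y implies x)) = F iff T = F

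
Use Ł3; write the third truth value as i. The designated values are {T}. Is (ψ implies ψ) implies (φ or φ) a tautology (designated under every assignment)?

Countermodel: ψ=T, φ=i gives i, which is not designated.

No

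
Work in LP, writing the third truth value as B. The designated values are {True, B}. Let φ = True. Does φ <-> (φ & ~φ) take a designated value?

~φ = ~True = False
φ & ~φ = True & False = False
φ <-> (φ & ~φ) = True <-> False = False
False ∉ {True, B}.

No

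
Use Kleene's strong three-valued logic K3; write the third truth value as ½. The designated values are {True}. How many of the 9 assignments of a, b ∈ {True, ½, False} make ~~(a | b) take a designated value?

5

Of the 9 assignments, 5 give a value in {True}.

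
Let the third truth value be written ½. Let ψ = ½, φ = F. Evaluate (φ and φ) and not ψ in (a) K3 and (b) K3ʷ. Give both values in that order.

In K3: φ and φ = F and F = F
not ψ = not ½ = ½
(φ and φ) and not ψ = F and ½ = F
In K3ʷ: φ and φ = F and F = F
not ψ = not ½ = ½
(φ and φ) and not ψ = F and ½ = ½
They differ because K3 and K3ʷ treat ½ differently under the binary connectives.

F; ½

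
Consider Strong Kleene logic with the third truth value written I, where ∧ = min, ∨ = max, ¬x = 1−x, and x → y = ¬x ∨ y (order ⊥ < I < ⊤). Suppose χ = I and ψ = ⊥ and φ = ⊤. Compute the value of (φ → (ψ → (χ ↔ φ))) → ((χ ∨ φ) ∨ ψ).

χ ↔ φ = I ↔ ⊤ = I
ψ → (χ ↔ φ) = ⊥ → I = ⊤  [¬⊥ ∨ I]
φ → (ψ → (χ ↔ φ)) = ⊤ → ⊤ = ⊤
χ ∨ φ = I ∨ ⊤ = ⊤
(χ ∨ φ) ∨ ψ = ⊤ ∨ ⊥ = ⊤
(φ → (ψ → (χ ↔ φ))) → ((χ ∨ φ) ∨ ψ) = ⊤ → ⊤ = ⊤

⊤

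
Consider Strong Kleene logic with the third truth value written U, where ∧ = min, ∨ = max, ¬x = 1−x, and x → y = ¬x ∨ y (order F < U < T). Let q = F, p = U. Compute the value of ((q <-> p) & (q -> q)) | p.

q <-> p = F <-> U = U
q -> q = F -> F = T
(q <-> p) & (q -> q) = U & T = U
((q <-> p) & (q -> q)) | p = U | U = U

U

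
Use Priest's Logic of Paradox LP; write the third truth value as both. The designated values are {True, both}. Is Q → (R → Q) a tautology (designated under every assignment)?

Every assignment of Q, R over {True, both, False} gives a value in {True, both}.
In particular, with Q=both, R=both: Q → (R → Q) = both.

Yes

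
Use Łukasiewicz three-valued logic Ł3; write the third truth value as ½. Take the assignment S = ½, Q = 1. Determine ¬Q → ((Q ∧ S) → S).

¬Q = ¬1 = 0
Q ∧ S = 1 ∧ ½ = ½
(Q ∧ S) → S = ½ → ½ = 1
¬Q → ((Q ∧ S) → S) = 0 → 1 = 1

1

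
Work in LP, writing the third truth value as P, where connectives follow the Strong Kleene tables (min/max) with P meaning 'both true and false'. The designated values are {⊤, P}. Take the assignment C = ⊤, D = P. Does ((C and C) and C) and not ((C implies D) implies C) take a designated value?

No

C and C = ⊤ and ⊤ = ⊤
(C and C) and C = ⊤ and ⊤ = ⊤
C implies D = ⊤ implies P = P  [not ⊤ or P]
(C implies D) implies C = P implies ⊤ = ⊤
not ((C implies D) implies C) = not ⊤ = ⊥
((C and C) and C) and not ((C implies D) implies C) = ⊤ and ⊥ = ⊥
⊥ ∉ {⊤, P}.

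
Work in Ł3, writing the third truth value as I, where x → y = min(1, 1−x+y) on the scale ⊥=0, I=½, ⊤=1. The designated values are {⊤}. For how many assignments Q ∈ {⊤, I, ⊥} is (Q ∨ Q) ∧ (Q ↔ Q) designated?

Q=⊤: ⊤ ✓
Q=I: I ·
Q=⊥: ⊥ ·

1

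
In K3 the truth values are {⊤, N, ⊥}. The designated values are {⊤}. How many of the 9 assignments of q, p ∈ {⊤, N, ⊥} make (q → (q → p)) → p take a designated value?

4

Designated under: (q=⊤, p=⊤); (q=⊤, p=⊥); (q=N, p=⊤); (q=⊥, p=⊤).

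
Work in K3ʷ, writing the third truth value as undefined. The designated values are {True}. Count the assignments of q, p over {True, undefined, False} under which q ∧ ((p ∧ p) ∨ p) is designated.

1

Designated under: (q=True, p=True).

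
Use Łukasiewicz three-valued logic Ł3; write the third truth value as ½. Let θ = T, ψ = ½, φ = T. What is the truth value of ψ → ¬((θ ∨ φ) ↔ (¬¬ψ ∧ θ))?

θ ∨ φ = T ∨ T = T
¬ψ = ¬½ = ½
¬¬ψ = ¬½ = ½
¬¬ψ ∧ θ = ½ ∧ T = ½
(θ ∨ φ) ↔ (¬¬ψ ∧ θ) = T ↔ ½ = ½  [1 − |1−½|]
¬((θ ∨ φ) ↔ (¬¬ψ ∧ θ)) = ¬½ = ½
ψ → ¬((θ ∨ φ) ↔ (¬¬ψ ∧ θ)) = ½ → ½ = T

T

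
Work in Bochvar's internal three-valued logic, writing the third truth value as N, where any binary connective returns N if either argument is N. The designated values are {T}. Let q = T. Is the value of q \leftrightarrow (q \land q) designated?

Yes

q \land q = T \land T = T
q \leftrightarrow (q \land q) = T \leftrightarrow T = T
T ∈ {T}.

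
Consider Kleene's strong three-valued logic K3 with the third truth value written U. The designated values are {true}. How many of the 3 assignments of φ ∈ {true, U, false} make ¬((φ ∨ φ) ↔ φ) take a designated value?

0

φ=true: false ·
φ=U: U ·
φ=false: false ·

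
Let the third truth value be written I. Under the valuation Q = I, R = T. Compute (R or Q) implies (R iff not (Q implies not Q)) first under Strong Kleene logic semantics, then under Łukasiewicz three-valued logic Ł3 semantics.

In Strong Kleene logic: R or Q = T or I = T
not Q = not I = I
Q implies not Q = I implies I = I  [not I or I]
not (Q implies not Q) = not I = I
R iff not (Q implies not Q) = T iff I = I
(R or Q) implies (R iff not (Q implies not Q)) = T implies I = I
In Łukasiewicz three-valued logic Ł3: R or Q = T or I = T
not Q = not I = I
Q implies not Q = I implies I = T  [min(1, 1−½+½)]
not (Q implies not Q) = not T = F
R iff not (Q implies not Q) = T iff F = F
(R or Q) implies (R iff not (Q implies not Q)) = T implies F = F
They differ because Strong Kleene logic and Łukasiewicz three-valued logic Ł3 treat I differently under implication.

I; F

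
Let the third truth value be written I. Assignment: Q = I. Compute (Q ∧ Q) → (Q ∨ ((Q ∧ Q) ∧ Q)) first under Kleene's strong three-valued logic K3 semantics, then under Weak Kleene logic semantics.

In Kleene's strong three-valued logic K3: Q ∧ Q = I ∧ I = I
Q ∧ Q = I ∧ I = I
(Q ∧ Q) ∧ Q = I ∧ I = I
Q ∨ ((Q ∧ Q) ∧ Q) = I ∨ I = I
(Q ∧ Q) → (Q ∨ ((Q ∧ Q) ∧ Q)) = I → I = I
In Weak Kleene logic: Q ∧ Q = I ∧ I = I
Q ∧ Q = I ∧ I = I
(Q ∧ Q) ∧ Q = I ∧ I = I
Q ∨ ((Q ∧ Q) ∧ Q) = I ∨ I = I
(Q ∧ Q) → (Q ∨ ((Q ∧ Q) ∧ Q)) = I → I = I

I; I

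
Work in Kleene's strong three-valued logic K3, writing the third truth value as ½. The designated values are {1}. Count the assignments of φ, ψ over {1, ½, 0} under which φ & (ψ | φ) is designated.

3

Designated under: (φ=1, ψ=1); (φ=1, ψ=½); (φ=1, ψ=0).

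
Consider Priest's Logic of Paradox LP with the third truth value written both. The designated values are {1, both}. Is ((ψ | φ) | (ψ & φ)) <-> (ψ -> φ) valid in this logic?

Countermodel: ψ=1, φ=0 gives 0, which is not designated.

No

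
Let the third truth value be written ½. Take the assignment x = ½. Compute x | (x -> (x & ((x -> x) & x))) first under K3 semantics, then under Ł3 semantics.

In K3: x -> x = ½ -> ½ = ½  [~½ | ½]
(x -> x) & x = ½ & ½ = ½
x & ((x -> x) & x) = ½ & ½ = ½
x -> (x & ((x -> x) & x)) = ½ -> ½ = ½
x | (x -> (x & ((x -> x) & x))) = ½ | ½ = ½
In Ł3: x -> x = ½ -> ½ = 1
(x -> x) & x = 1 & ½ = ½
x & ((x -> x) & x) = ½ & ½ = ½
x -> (x & ((x -> x) & x)) = ½ -> ½ = 1
x | (x -> (x & ((x -> x) & x))) = ½ | 1 = 1
They differ because K3 and Ł3 treat ½ differently under implication.

½; 1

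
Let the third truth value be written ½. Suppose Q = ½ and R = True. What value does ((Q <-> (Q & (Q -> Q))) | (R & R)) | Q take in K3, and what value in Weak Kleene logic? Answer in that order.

In K3: Q -> Q = ½ -> ½ = ½
Q & (Q -> Q) = ½ & ½ = ½
Q <-> (Q & (Q -> Q)) = ½ <-> ½ = ½
R & R = True & True = True
(Q <-> (Q & (Q -> Q))) | (R & R) = ½ | True = True
((Q <-> (Q & (Q -> Q))) | (R & R)) | Q = True | ½ = True
In Weak Kleene logic: Q -> Q = ½ -> ½ = ½  [any arg is the third value ⇒ result is the third value]
Q & (Q -> Q) = ½ & ½ = ½
Q <-> (Q & (Q -> Q)) = ½ <-> ½ = ½
R & R = True & True = True
(Q <-> (Q & (Q -> Q))) | (R & R) = ½ | True = ½
((Q <-> (Q & (Q -> Q))) | (R & R)) | Q = ½ | ½ = ½
They differ because K3 and Weak Kleene logic treat ½ differently under the binary connectives.

True; ½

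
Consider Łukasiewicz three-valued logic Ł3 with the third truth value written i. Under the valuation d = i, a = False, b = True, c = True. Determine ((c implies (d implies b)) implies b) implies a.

False

d implies b = i implies True = True  [min(1, 1−½+1)]
c implies (d implies b) = True implies True = True
(c implies (d implies b)) implies b = True implies True = True
((c implies (d implies b)) implies b) implies a = True implies False = False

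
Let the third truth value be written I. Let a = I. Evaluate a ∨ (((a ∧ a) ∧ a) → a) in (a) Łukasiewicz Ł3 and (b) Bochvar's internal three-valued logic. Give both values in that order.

In Łukasiewicz Ł3: a ∧ a = I ∧ I = I
(a ∧ a) ∧ a = I ∧ I = I
((a ∧ a) ∧ a) → a = I → I = 1  [min(1, 1−½+½)]
a ∨ (((a ∧ a) ∧ a) → a) = I ∨ 1 = 1
In Bochvar's internal three-valued logic: a ∧ a = I ∧ I = I
(a ∧ a) ∧ a = I ∧ I = I
((a ∧ a) ∧ a) → a = I → I = I  [any arg is the third value ⇒ result is the third value]
a ∨ (((a ∧ a) ∧ a) → a) = I ∨ I = I
They differ because Łukasiewicz Ł3 and Bochvar's internal three-valued logic treat I differently under the binary connectives.

1; I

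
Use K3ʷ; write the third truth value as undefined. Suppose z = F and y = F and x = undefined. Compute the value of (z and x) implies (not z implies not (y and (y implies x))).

z and x = F and undefined = undefined
not z = not F = T
y implies x = F implies undefined = undefined  [any arg is the third value ⇒ result is the third value]
y and (y implies x) = F and undefined = undefined
not (y and (y implies x)) = not undefined = undefined
not z implies not (y and (y implies x)) = T implies undefined = undefined
(z and x) implies (not z implies not (y and (y implies x))) = undefined implies undefined = undefined

undefined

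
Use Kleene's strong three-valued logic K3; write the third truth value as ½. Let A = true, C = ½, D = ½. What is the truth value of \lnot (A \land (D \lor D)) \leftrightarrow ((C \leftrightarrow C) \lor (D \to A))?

D \lor D = ½ \lor ½ = ½
A \land (D \lor D) = true \land ½ = ½
\lnot (A \land (D \lor D)) = \lnot ½ = ½
C \leftrightarrow C = ½ \leftrightarrow ½ = ½
D \to A = ½ \to true = true  [\lnot ½ \lor true]
(C \leftrightarrow C) \lor (D \to A) = ½ \lor true = true
\lnot (A \land (D \lor D)) \leftrightarrow ((C \leftrightarrow C) \lor (D \to A)) = ½ \leftrightarrow true = ½

½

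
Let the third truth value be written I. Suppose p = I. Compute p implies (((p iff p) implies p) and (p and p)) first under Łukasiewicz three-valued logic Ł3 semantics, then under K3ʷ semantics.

⊤; I

In Łukasiewicz three-valued logic Ł3: p iff p = I iff I = ⊤  [1 − |½−½|]
(p iff p) implies p = ⊤ implies I = I
p and p = I and I = I
((p iff p) implies p) and (p and p) = I and I = I
p implies (((p iff p) implies p) and (p and p)) = I implies I = ⊤
In K3ʷ: p iff p = I iff I = I
(p iff p) implies p = I implies I = I  [any arg is the third value ⇒ result is the third value]
p and p = I and I = I
((p iff p) implies p) and (p and p) = I and I = I
p implies (((p iff p) implies p) and (p and p)) = I implies I = I
They differ because Łukasiewicz three-valued logic Ł3 and K3ʷ treat I differently under the binary connectives.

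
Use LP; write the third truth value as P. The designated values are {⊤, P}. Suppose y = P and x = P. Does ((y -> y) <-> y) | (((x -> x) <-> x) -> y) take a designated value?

Yes

y -> y = P -> P = P
(y -> y) <-> y = P <-> P = P
x -> x = P -> P = P
(x -> x) <-> x = P <-> P = P
((x -> x) <-> x) -> y = P -> P = P
((y -> y) <-> y) | (((x -> x) <-> x) -> y) = P | P = P
P ∈ {⊤, P}.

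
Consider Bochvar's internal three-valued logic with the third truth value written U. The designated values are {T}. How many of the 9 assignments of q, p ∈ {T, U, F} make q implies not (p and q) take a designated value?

3

Designated under: (q=T, p=F); (q=F, p=T); (q=F, p=F).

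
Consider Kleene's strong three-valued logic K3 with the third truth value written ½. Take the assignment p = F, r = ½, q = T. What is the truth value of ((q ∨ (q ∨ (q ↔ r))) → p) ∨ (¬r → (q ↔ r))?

q ↔ r = T ↔ ½ = ½
q ∨ (q ↔ r) = T ∨ ½ = T
q ∨ (q ∨ (q ↔ r)) = T ∨ T = T
(q ∨ (q ∨ (q ↔ r))) → p = T → F = F
¬r = ¬½ = ½
q ↔ r = T ↔ ½ = ½
¬r → (q ↔ r) = ½ → ½ = ½  [¬½ ∨ ½]
((q ∨ (q ∨ (q ↔ r))) → p) ∨ (¬r → (q ↔ r)) = F ∨ ½ = ½

½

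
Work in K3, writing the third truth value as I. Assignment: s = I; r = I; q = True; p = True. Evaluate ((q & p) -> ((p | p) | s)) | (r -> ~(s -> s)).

q & p = True & True = True
p | p = True | True = True
(p | p) | s = True | I = True
(q & p) -> ((p | p) | s) = True -> True = True
s -> s = I -> I = I  [~I | I]
~(s -> s) = ~I = I
r -> ~(s -> s) = I -> I = I
((q & p) -> ((p | p) | s)) | (r -> ~(s -> s)) = True | I = True

True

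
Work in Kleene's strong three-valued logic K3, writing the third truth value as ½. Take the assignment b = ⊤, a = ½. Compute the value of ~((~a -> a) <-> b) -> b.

~a = ~½ = ½
~a -> a = ½ -> ½ = ½  [~½ | ½]
(~a -> a) <-> b = ½ <-> ⊤ = ½
~((~a -> a) <-> b) = ~½ = ½
~((~a -> a) <-> b) -> b = ½ -> ⊤ = ⊤

⊤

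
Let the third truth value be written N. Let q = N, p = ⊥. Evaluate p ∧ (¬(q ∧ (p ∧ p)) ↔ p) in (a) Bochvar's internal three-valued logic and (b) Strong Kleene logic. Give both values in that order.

N; ⊥

In Bochvar's internal three-valued logic: p ∧ p = ⊥ ∧ ⊥ = ⊥
q ∧ (p ∧ p) = N ∧ ⊥ = N
¬(q ∧ (p ∧ p)) = ¬N = N
¬(q ∧ (p ∧ p)) ↔ p = N ↔ ⊥ = N
p ∧ (¬(q ∧ (p ∧ p)) ↔ p) = ⊥ ∧ N = N
In Strong Kleene logic: p ∧ p = ⊥ ∧ ⊥ = ⊥
q ∧ (p ∧ p) = N ∧ ⊥ = ⊥
¬(q ∧ (p ∧ p)) = ¬⊥ = ⊤
¬(q ∧ (p ∧ p)) ↔ p = ⊤ ↔ ⊥ = ⊥
p ∧ (¬(q ∧ (p ∧ p)) ↔ p) = ⊥ ∧ ⊥ = ⊥
They differ because Bochvar's internal three-valued logic and Strong Kleene logic treat N differently under the binary connectives.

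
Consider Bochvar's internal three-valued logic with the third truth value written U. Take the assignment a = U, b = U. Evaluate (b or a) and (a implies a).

U

b or a = U or U = U
a implies a = U implies U = U  [any arg is the third value ⇒ result is the third value]
(b or a) and (a implies a) = U and U = U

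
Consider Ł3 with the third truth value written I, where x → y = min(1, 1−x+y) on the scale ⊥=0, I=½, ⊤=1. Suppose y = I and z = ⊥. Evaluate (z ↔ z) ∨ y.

⊤

z ↔ z = ⊥ ↔ ⊥ = ⊤
(z ↔ z) ∨ y = ⊤ ∨ I = ⊤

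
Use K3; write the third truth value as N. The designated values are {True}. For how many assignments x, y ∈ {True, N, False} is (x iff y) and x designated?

1

Designated under: (x=True, y=True).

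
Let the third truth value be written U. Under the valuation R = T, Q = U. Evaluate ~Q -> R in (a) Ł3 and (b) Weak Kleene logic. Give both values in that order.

T; U

In Ł3: ~Q = ~U = U
~Q -> R = U -> T = T  [min(1, 1−½+1)]
In Weak Kleene logic: ~Q = ~U = U
~Q -> R = U -> T = U
They differ because Ł3 and Weak Kleene logic treat U differently under the binary connectives.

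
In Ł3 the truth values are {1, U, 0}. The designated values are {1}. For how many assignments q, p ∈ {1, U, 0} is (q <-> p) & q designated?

Designated under: (q=1, p=1).

1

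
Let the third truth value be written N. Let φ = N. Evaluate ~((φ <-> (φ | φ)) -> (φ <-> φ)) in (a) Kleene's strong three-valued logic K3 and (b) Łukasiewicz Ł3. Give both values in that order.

N; False

In Kleene's strong three-valued logic K3: φ | φ = N | N = N
φ <-> (φ | φ) = N <-> N = N
φ <-> φ = N <-> N = N
(φ <-> (φ | φ)) -> (φ <-> φ) = N -> N = N  [~N | N]
~((φ <-> (φ | φ)) -> (φ <-> φ)) = ~N = N
In Łukasiewicz Ł3: φ | φ = N | N = N
φ <-> (φ | φ) = N <-> N = True  [1 − |½−½|]
φ <-> φ = N <-> N = True
(φ <-> (φ | φ)) -> (φ <-> φ) = True -> True = True
~((φ <-> (φ | φ)) -> (φ <-> φ)) = ~True = False
They differ because Kleene's strong three-valued logic K3 and Łukasiewicz Ł3 treat N differently under implication.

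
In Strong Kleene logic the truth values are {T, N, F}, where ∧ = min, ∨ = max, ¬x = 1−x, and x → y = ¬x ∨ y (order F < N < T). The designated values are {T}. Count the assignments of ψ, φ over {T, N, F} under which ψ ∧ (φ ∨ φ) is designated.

1

Designated under: (ψ=T, φ=T).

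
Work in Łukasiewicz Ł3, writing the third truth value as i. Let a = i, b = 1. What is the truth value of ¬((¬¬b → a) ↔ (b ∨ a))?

¬b = ¬1 = 0
¬¬b = ¬0 = 1
¬¬b → a = 1 → i = i  [min(1, 1−1+½)]
b ∨ a = 1 ∨ i = 1
(¬¬b → a) ↔ (b ∨ a) = i ↔ 1 = i
¬((¬¬b → a) ↔ (b ∨ a)) = ¬i = i

i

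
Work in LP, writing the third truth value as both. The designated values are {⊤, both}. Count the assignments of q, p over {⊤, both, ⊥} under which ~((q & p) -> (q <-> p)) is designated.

3

Designated under: (q=⊤, p=both); (q=both, p=⊤); (q=both, p=both).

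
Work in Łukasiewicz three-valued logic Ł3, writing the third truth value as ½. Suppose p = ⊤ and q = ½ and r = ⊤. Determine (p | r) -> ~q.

½

p | r = ⊤ | ⊤ = ⊤
~q = ~½ = ½
(p | r) -> ~q = ⊤ -> ½ = ½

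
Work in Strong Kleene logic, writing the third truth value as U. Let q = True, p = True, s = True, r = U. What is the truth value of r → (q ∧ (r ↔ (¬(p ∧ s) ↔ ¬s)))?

p ∧ s = True ∧ True = True
¬(p ∧ s) = ¬True = False
¬s = ¬True = False
¬(p ∧ s) ↔ ¬s = False ↔ False = True
r ↔ (¬(p ∧ s) ↔ ¬s) = U ↔ True = U
q ∧ (r ↔ (¬(p ∧ s) ↔ ¬s)) = True ∧ U = U
r → (q ∧ (r ↔ (¬(p ∧ s) ↔ ¬s))) = U → U = U  [¬U ∨ U]

U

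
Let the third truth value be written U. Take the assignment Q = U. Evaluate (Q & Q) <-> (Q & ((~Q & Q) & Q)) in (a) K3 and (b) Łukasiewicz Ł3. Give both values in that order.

In K3: Q & Q = U & U = U
~Q = ~U = U
~Q & Q = U & U = U
(~Q & Q) & Q = U & U = U
Q & ((~Q & Q) & Q) = U & U = U
(Q & Q) <-> (Q & ((~Q & Q) & Q)) = U <-> U = U
In Łukasiewicz Ł3: Q & Q = U & U = U
~Q = ~U = U
~Q & Q = U & U = U
(~Q & Q) & Q = U & U = U
Q & ((~Q & Q) & Q) = U & U = U
(Q & Q) <-> (Q & ((~Q & Q) & Q)) = U <-> U = T  [1 − |½−½|]
They differ because K3 and Łukasiewicz Ł3 treat U differently under implication.

U; T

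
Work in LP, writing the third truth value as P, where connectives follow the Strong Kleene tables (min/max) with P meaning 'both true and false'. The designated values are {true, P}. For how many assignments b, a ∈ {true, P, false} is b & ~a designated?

4

Designated under: (b=true, a=P); (b=true, a=false); (b=P, a=P); (b=P, a=false).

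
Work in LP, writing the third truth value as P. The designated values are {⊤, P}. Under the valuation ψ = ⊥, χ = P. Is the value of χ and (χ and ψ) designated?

χ and ψ = P and ⊥ = ⊥
χ and (χ and ψ) = P and ⊥ = ⊥
⊥ ∉ {⊤, P}.

No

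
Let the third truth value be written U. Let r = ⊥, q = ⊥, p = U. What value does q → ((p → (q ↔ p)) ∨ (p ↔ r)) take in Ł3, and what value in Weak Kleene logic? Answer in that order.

⊤; U

In Ł3: q ↔ p = ⊥ ↔ U = U  [1 − |0−½|]
p → (q ↔ p) = U → U = ⊤
p ↔ r = U ↔ ⊥ = U
(p → (q ↔ p)) ∨ (p ↔ r) = ⊤ ∨ U = ⊤
q → ((p → (q ↔ p)) ∨ (p ↔ r)) = ⊥ → ⊤ = ⊤
In Weak Kleene logic: q ↔ p = ⊥ ↔ U = U
p → (q ↔ p) = U → U = U  [any arg is the third value ⇒ result is the third value]
p ↔ r = U ↔ ⊥ = U
(p → (q ↔ p)) ∨ (p ↔ r) = U ∨ U = U
q → ((p → (q ↔ p)) ∨ (p ↔ r)) = ⊥ → U = U
They differ because Ł3 and Weak Kleene logic treat U differently under the binary connectives.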